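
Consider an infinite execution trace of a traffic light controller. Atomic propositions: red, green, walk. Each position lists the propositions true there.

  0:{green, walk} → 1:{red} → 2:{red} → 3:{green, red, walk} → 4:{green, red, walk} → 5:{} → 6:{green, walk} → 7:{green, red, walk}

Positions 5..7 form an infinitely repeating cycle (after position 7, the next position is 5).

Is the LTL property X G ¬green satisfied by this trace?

Does not hold

The position after 0 is 1; G ¬green is false there.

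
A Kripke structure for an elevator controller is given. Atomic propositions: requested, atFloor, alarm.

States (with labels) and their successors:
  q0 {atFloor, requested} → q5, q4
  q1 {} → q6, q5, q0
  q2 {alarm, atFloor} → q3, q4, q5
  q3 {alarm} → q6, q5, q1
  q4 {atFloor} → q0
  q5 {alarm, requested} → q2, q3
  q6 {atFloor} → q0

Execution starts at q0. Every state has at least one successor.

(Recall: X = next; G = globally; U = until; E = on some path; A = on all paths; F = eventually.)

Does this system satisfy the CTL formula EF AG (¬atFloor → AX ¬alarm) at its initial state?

Does not hold

States satisfying AG (¬atFloor → AX ¬alarm): ∅.
States satisfying EF AG (¬atFloor → AX ¬alarm): ∅.
No suitable path/successor from q0 witnesses the formula.
q0 ∉ Sat(EF AG (¬atFloor → AX ¬alarm)).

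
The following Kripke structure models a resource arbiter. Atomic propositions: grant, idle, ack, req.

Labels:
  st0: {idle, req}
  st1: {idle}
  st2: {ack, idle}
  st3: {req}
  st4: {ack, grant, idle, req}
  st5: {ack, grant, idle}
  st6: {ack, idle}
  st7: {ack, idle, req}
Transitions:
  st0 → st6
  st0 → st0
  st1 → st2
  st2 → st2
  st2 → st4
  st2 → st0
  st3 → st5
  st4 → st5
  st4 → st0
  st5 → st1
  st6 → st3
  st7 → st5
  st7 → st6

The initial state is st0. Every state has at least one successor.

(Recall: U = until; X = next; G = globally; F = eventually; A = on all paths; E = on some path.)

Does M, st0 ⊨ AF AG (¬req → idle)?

States satisfying AG (¬req → idle): {st0, st1, st2, st3, st4, st5, st6, st7}.
States satisfying AF AG (¬req → idle): {st0, st1, st2, st3, st4, st5, st6, st7}.
st0 ∈ Sat(AF AG (¬req → idle)).

Satisfied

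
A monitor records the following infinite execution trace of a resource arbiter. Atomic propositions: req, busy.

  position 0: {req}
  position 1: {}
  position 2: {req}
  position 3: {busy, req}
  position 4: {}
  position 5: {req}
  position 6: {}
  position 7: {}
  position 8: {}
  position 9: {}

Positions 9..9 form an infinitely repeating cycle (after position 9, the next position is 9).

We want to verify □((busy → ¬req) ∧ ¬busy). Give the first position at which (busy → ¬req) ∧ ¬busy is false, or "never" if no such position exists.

Check (busy → ¬req) ∧ ¬busy at each position in order: 0 ✓, 1 ✓, 2 ✓.
At position 3 the labels are {busy, req}, so (busy → ¬req) ∧ ¬busy is false there. This is the first violation.

3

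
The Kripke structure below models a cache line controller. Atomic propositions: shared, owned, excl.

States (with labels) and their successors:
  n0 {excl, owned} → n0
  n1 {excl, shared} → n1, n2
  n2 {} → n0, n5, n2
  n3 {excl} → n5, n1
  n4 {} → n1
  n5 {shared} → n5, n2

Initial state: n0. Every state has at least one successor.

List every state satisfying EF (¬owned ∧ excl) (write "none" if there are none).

{n1, n3, n4}

States satisfying ¬owned ∧ excl: {n1, n3}.
States satisfying EF (¬owned ∧ excl): {n1, n3, n4}.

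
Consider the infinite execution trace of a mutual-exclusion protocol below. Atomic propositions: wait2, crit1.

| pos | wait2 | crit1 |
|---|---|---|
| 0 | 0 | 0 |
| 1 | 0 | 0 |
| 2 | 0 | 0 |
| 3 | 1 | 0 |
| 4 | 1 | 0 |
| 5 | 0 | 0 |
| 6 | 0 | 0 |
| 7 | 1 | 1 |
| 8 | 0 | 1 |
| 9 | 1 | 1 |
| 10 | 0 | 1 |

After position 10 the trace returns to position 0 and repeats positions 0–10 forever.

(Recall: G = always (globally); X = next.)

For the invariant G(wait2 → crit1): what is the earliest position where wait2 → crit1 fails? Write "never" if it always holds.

Check wait2 → crit1 at each position in order: 0 ✓, 1 ✓, 2 ✓.
At position 3 the labels are {wait2}, so wait2 → crit1 is false there. This is the first violation.

3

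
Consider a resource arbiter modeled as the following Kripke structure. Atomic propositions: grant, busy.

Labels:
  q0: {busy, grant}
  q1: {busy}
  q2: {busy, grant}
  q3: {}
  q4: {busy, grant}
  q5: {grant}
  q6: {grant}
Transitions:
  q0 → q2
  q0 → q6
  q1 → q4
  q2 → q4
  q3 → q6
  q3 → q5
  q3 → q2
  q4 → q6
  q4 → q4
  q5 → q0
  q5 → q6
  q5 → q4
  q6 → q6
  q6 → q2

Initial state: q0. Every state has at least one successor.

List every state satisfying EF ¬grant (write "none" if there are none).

States satisfying ¬grant: {q1, q3}.
States satisfying EF ¬grant: {q1, q3}.

{q1, q3}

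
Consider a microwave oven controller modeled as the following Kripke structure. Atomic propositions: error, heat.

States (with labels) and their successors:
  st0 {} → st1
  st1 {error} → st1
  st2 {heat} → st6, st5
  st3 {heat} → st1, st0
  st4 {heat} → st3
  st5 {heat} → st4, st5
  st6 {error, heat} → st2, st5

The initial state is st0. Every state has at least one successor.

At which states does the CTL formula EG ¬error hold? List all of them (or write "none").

{st2, st5}

States satisfying ¬error: {st0, st2, st3, st4, st5}.
States satisfying EG ¬error: {st2, st5}.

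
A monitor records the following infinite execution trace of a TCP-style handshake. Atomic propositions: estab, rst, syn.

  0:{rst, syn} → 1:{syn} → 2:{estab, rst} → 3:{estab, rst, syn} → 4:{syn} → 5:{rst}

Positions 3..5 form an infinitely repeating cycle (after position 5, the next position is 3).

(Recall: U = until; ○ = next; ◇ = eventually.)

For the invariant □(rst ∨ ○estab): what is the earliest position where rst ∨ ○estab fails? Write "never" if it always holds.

Check rst ∨ ○estab at each position in order: 0 ✓, 1 ✓, 2 ✓, 3 ✓.
At position 4 the labels are {syn} and the next position 5 has {rst}, so rst ∨ ○estab is false there. This is the first violation.

4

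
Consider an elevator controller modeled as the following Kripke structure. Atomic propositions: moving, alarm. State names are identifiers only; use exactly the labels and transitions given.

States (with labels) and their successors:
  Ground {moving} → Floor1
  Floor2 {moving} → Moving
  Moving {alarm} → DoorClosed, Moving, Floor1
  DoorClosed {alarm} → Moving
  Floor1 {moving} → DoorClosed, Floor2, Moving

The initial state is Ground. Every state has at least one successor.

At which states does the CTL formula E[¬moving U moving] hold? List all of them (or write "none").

States satisfying ¬moving: {Moving, DoorClosed}.
States satisfying moving: {Ground, Floor2, Floor1}.
States satisfying E[¬moving U moving]: {Ground, Floor2, Moving, DoorClosed, Floor1}.

{Ground, Floor2, Moving, DoorClosed, Floor1}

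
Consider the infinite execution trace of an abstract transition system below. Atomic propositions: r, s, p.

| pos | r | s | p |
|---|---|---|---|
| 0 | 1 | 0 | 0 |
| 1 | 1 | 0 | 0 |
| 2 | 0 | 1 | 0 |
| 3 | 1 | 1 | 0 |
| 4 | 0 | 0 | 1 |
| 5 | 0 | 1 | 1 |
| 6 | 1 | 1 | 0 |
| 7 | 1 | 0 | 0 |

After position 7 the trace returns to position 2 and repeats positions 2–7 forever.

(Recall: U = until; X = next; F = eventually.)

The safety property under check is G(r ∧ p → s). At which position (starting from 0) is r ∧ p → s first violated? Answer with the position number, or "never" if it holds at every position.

never

r ∧ p → s holds at every position 0..7, and those are all the positions the trace ever visits, so the invariant G(r ∧ p → s) is never violated.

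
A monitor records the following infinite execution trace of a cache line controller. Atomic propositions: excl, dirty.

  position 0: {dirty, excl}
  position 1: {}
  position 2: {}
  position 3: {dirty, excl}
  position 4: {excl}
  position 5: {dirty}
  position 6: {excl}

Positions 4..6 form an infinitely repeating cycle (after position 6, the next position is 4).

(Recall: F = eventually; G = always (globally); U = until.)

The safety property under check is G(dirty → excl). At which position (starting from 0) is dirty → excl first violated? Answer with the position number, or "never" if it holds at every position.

Check dirty → excl at each position in order: 0 ✓, 1 ✓, 2 ✓, 3 ✓, 4 ✓.
At position 5 the labels are {dirty}, so dirty → excl is false there. This is the first violation.

5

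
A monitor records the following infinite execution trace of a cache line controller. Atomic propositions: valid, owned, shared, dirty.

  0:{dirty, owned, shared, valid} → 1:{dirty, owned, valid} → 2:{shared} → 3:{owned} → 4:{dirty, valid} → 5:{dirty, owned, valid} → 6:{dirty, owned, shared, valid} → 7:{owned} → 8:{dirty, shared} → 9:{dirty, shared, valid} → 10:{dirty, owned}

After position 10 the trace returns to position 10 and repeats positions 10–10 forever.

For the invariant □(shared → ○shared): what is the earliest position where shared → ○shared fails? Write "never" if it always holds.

0

At position 0 the labels are {dirty, owned, shared, valid} and the next position 1 has {dirty, owned, valid}, so shared → ○shared is false there. This is the first violation.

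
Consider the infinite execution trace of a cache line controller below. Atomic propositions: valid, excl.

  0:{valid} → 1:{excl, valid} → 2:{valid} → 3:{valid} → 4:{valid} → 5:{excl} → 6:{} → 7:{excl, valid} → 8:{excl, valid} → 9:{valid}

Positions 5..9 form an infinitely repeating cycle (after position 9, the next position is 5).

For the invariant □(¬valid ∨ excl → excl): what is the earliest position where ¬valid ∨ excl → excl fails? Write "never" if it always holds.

Check ¬valid ∨ excl → excl at each position in order: 0 ✓, 1 ✓, 2 ✓, 3 ✓, 4 ✓, 5 ✓.
At position 6 the labels are {}, so ¬valid ∨ excl → excl is false there. This is the first violation.

6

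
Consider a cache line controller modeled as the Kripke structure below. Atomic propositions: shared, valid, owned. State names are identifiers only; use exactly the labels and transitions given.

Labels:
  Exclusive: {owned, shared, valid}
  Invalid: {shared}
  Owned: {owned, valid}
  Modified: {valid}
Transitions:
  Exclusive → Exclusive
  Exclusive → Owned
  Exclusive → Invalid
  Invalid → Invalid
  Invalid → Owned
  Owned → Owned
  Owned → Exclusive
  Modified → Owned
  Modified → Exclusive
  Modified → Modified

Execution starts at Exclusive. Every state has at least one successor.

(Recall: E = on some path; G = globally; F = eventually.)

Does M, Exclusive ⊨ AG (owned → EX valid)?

States satisfying owned → EX valid: {Exclusive, Invalid, Owned, Modified}.
States satisfying AG (owned → EX valid): {Exclusive, Invalid, Owned, Modified}.
Every state reachable from Exclusive satisfies owned → EX valid.
Exclusive ∈ Sat(AG (owned → EX valid)).

Yes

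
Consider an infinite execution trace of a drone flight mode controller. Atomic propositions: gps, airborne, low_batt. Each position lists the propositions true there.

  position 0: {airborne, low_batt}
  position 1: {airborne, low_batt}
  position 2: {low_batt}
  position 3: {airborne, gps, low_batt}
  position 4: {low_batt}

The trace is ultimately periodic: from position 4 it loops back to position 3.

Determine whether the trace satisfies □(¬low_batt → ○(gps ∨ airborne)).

Satisfied

¬low_batt → ○(gps ∨ airborne) holds at every position 0..4, and those are all positions ever visited, so □(¬low_batt → ○(gps ∨ airborne)) holds.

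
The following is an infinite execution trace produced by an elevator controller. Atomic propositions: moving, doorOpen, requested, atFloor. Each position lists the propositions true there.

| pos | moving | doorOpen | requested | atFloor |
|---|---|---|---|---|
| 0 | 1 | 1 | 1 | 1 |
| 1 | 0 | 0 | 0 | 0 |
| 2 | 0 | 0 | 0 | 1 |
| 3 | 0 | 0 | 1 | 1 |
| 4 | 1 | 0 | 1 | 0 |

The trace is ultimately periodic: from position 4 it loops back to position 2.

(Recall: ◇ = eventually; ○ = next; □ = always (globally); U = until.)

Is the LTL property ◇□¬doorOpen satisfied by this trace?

□¬doorOpen holds at position 1, which is reachable from 0, so ◇□¬doorOpen holds.

Yes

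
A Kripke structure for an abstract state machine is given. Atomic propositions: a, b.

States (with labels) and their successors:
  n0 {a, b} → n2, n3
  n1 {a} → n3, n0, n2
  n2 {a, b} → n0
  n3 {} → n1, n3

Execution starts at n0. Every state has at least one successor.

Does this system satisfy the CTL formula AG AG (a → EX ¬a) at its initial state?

States satisfying AG (a → EX ¬a): ∅.
States satisfying AG AG (a → EX ¬a): ∅.
n0 is reachable from n0 and violates AG (a → EX ¬a), so AG fails at n0.
n0 ∉ Sat(AG AG (a → EX ¬a)).

No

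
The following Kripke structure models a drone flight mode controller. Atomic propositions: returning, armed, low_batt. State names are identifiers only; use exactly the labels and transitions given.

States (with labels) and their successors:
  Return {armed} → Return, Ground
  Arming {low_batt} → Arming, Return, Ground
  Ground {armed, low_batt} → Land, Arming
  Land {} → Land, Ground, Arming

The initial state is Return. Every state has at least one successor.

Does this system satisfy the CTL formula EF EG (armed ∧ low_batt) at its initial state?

States satisfying EG (armed ∧ low_batt): ∅.
States satisfying EF EG (armed ∧ low_batt): ∅.
No suitable path/successor from Return witnesses the formula.
Return ∉ Sat(EF EG (armed ∧ low_batt)).

No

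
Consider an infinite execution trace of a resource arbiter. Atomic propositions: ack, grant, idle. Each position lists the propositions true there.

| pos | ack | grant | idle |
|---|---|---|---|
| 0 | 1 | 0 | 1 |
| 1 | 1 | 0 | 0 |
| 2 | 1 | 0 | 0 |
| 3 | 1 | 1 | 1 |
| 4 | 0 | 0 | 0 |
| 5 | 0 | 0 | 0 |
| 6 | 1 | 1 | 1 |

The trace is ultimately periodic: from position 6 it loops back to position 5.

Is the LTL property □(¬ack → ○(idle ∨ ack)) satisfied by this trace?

No

¬ack → ○(idle ∨ ack) must hold at every position from 0 onward. It fails at position 4, so □(¬ack → ○(idle ∨ ack)) is false.
Positions where ¬ack holds: 4, 5.
Check ○(idle ∨ ack) at each: 4→fails, 5→ok.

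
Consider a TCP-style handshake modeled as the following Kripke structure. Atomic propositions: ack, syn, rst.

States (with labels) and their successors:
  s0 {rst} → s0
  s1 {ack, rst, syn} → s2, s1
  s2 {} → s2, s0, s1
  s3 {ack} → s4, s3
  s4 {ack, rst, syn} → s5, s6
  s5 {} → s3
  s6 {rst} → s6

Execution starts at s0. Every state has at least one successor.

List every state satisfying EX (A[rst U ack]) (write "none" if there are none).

States satisfying A[rst U ack]: {s1, s3, s4}.
States satisfying EX (A[rst U ack]): {s1, s2, s3, s5}.

{s1, s2, s3, s5}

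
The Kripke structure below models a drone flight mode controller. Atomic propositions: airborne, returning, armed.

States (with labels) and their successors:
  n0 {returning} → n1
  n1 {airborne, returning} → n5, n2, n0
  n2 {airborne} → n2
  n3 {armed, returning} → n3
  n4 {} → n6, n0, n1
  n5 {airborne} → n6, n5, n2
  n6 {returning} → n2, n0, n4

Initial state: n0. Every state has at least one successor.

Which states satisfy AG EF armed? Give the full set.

{n3}

States satisfying EF armed: {n3}.
States satisfying AG EF armed: {n3}.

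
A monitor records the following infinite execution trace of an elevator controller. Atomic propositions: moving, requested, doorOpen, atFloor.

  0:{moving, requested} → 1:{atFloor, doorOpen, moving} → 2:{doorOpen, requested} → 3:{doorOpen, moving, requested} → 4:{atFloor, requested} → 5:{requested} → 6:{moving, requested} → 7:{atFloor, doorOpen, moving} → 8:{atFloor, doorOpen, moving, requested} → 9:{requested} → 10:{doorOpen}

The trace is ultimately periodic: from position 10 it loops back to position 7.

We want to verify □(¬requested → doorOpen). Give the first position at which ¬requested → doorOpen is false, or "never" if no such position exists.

¬requested → doorOpen holds at every position 0..10, and those are all the positions the trace ever visits, so the invariant □(¬requested → doorOpen) is never violated.

never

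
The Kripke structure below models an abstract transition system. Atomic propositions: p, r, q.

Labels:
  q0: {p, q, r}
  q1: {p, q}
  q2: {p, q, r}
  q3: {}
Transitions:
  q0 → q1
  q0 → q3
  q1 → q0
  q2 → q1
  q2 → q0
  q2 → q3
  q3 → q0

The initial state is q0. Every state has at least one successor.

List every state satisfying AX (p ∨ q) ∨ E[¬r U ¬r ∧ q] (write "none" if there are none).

{q1, q3}

States satisfying p ∨ q: {q0, q1, q2}.
States satisfying AX (p ∨ q): {q1, q3}.
States satisfying ¬r: {q1, q3}.
States satisfying ¬r ∧ q: {q1}.
States satisfying E[¬r U ¬r ∧ q]: {q1}.
States satisfying AX (p ∨ q) ∨ E[¬r U ¬r ∧ q]: {q1, q3}.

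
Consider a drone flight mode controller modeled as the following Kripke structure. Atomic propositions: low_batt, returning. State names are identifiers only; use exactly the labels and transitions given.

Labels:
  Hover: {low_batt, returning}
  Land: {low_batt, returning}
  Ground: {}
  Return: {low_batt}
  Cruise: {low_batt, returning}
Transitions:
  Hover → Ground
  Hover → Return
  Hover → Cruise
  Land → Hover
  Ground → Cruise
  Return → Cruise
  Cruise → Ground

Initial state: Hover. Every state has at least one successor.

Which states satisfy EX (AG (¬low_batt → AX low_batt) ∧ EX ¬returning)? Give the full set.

States satisfying AG (¬low_batt → AX low_batt) ∧ EX ¬returning: {Hover, Cruise}.
States satisfying EX (AG (¬low_batt → AX low_batt) ∧ EX ¬returning): {Hover, Land, Ground, Return}.

{Hover, Land, Ground, Return}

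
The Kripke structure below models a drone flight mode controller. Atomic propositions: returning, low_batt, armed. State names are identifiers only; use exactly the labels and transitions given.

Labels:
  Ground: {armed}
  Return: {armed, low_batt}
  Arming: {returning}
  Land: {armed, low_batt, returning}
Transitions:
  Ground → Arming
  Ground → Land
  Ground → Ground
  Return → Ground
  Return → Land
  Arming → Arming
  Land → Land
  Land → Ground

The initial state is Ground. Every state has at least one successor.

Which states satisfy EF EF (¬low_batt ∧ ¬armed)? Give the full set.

States satisfying EF (¬low_batt ∧ ¬armed): {Ground, Return, Arming, Land}.
States satisfying EF EF (¬low_batt ∧ ¬armed): {Ground, Return, Arming, Land}.

{Ground, Return, Arming, Land}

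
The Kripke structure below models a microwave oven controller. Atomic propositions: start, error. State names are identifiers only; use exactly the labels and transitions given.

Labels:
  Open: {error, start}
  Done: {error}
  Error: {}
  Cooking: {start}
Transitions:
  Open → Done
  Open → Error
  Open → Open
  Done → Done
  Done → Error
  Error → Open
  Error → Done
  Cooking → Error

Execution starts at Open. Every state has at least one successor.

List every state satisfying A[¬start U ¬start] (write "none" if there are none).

{Done, Error}

States satisfying ¬start: {Done, Error}.
States satisfying A[¬start U ¬start]: {Done, Error}.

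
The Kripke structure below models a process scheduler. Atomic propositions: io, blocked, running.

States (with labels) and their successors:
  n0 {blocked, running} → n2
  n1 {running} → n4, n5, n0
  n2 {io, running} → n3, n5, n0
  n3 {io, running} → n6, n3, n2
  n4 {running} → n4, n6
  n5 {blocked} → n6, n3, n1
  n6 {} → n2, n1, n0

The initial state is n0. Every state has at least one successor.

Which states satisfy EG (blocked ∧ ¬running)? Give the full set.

States satisfying blocked ∧ ¬running: {n5}.
States satisfying EG (blocked ∧ ¬running): ∅.

none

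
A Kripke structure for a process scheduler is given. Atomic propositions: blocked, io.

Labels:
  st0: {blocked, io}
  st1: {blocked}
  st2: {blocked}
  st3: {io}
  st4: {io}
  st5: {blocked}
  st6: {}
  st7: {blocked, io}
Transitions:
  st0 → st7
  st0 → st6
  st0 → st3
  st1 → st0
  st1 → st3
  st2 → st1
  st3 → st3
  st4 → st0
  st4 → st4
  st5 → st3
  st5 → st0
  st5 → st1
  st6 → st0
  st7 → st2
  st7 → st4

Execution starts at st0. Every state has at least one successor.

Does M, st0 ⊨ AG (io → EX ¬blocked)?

States satisfying io → EX ¬blocked: {st0, st1, st2, st3, st4, st5, st6, st7}.
States satisfying AG (io → EX ¬blocked): {st0, st1, st2, st3, st4, st5, st6, st7}.
Every state reachable from st0 satisfies io → EX ¬blocked.
st0 ∈ Sat(AG (io → EX ¬blocked)).

Yes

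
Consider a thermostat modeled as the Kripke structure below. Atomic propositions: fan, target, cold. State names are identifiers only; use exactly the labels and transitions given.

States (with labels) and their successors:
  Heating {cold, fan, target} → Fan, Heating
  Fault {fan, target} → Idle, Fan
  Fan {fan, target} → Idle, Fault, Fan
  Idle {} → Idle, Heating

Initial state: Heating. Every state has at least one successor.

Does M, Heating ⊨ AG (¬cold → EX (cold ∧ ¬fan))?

States satisfying ¬cold → EX (cold ∧ ¬fan): {Heating}.
States satisfying AG (¬cold → EX (cold ∧ ¬fan)): ∅.
Fan is reachable from Heating and violates ¬cold → EX (cold ∧ ¬fan), so AG fails at Heating.
Heating ∉ Sat(AG (¬cold → EX (cold ∧ ¬fan))).

No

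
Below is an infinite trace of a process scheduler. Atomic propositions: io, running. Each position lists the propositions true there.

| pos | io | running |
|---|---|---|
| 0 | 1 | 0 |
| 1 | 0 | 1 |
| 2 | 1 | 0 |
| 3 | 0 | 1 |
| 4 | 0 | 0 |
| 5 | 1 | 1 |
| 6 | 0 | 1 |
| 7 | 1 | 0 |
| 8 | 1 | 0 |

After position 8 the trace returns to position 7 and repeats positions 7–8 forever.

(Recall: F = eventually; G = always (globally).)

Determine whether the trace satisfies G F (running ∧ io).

Violated

F (running ∧ io) must hold at every position from 0 onward. It fails at position 6, so G F (running ∧ io) is false.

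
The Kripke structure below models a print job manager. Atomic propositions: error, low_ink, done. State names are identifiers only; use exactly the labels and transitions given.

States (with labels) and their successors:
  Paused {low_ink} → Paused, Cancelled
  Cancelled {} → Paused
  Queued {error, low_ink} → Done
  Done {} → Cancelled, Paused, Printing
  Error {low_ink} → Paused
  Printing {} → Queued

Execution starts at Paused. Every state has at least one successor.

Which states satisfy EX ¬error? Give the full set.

States satisfying ¬error: {Paused, Cancelled, Done, Error, Printing}.
States satisfying EX ¬error: {Paused, Cancelled, Queued, Done, Error}.

{Paused, Cancelled, Queued, Done, Error}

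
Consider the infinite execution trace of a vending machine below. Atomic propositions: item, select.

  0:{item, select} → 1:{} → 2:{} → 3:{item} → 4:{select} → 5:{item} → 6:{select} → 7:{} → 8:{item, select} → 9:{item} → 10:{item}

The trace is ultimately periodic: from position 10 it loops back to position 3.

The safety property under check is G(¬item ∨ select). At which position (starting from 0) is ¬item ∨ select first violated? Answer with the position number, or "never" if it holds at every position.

Check ¬item ∨ select at each position in order: 0 ✓, 1 ✓, 2 ✓.
At position 3 the labels are {item}, so ¬item ∨ select is false there. This is the first violation.

3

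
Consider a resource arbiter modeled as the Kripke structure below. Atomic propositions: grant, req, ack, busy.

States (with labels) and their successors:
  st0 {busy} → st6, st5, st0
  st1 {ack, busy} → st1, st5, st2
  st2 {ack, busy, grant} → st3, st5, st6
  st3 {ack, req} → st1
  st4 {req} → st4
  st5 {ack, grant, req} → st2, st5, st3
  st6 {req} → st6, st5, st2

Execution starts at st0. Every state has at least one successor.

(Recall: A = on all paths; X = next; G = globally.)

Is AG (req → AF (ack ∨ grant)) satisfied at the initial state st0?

No

States satisfying req → AF (ack ∨ grant): {st0, st1, st2, st3, st5}.
States satisfying AG (req → AF (ack ∨ grant)): ∅.
st6 is reachable from st0 and violates req → AF (ack ∨ grant), so AG fails at st0.
st0 ∉ Sat(AG (req → AF (ack ∨ grant))).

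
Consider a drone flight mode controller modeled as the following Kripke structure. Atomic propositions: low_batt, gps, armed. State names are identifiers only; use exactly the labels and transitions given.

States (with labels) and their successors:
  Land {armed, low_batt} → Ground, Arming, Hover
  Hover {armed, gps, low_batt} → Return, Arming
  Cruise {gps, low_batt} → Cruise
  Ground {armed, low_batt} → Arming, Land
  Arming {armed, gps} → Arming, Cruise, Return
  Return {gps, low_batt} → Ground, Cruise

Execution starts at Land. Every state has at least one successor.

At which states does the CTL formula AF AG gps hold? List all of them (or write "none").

States satisfying AG gps: {Cruise}.
States satisfying AF AG gps: {Cruise}.

{Cruise}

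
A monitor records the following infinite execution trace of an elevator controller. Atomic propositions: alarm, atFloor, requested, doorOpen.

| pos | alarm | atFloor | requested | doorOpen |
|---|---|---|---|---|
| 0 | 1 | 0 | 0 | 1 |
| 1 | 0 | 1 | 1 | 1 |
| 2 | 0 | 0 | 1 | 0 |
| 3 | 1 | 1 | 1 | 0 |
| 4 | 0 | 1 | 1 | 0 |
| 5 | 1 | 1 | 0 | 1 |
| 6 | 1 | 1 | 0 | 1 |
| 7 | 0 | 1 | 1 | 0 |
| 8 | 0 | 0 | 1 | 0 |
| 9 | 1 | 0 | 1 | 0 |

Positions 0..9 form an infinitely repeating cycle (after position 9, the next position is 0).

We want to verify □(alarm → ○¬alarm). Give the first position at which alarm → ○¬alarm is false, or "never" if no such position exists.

5

Check alarm → ○¬alarm at each position in order: 0 ✓, 1 ✓, 2 ✓, 3 ✓, 4 ✓.
At position 5 the labels are {alarm, atFloor, doorOpen} and the next position 6 has {alarm, atFloor, doorOpen}, so alarm → ○¬alarm is false there. This is the first violation.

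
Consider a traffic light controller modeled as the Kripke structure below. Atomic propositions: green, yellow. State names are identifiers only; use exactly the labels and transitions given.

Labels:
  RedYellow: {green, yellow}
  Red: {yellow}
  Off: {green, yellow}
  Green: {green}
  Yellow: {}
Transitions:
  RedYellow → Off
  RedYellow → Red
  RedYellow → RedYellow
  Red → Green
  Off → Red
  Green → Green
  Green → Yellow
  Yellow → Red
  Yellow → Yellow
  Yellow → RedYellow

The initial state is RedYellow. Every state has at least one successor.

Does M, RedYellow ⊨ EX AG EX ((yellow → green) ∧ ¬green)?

States satisfying AG EX ((yellow → green) ∧ ¬green): ∅.
States satisfying EX AG EX ((yellow → green) ∧ ¬green): ∅.
No suitable path/successor from RedYellow witnesses the formula.
RedYellow ∉ Sat(EX AG EX ((yellow → green) ∧ ¬green)).

No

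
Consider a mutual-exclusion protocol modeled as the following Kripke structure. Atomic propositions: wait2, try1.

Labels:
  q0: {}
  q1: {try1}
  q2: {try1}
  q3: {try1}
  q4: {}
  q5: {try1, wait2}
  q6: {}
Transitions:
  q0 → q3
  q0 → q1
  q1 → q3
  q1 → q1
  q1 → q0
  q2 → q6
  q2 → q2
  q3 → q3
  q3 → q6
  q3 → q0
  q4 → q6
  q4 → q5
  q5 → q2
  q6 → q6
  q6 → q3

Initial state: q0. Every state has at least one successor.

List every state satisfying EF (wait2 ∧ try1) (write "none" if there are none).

States satisfying wait2 ∧ try1: {q5}.
States satisfying EF (wait2 ∧ try1): {q4, q5}.

{q4, q5}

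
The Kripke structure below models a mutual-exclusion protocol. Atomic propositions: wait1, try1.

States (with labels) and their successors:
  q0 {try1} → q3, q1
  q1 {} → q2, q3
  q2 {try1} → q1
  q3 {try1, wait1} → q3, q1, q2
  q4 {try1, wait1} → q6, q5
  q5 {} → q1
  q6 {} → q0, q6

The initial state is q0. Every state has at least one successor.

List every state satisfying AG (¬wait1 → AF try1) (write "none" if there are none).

{q0, q1, q2, q3, q5}

States satisfying ¬wait1 → AF try1: {q0, q1, q2, q3, q4, q5}.
States satisfying AG (¬wait1 → AF try1): {q0, q1, q2, q3, q5}.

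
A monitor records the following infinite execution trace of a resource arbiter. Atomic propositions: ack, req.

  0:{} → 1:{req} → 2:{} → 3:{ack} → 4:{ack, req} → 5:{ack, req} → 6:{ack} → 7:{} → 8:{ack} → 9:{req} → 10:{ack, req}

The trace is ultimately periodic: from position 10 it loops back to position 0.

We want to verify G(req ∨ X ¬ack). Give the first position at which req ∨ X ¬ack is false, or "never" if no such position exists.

Check req ∨ X ¬ack at each position in order: 0 ✓, 1 ✓.
At position 2 the labels are {} and the next position 3 has {ack}, so req ∨ X ¬ack is false there. This is the first violation.

2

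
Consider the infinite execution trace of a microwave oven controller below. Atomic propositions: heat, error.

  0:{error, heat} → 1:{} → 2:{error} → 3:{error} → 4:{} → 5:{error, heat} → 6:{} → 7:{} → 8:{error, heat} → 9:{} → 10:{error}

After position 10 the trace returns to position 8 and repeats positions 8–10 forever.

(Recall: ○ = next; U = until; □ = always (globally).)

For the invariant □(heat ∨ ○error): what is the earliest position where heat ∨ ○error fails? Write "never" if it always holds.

3

Check heat ∨ ○error at each position in order: 0 ✓, 1 ✓, 2 ✓.
At position 3 the labels are {error} and the next position 4 has {}, so heat ∨ ○error is false there. This is the first violation.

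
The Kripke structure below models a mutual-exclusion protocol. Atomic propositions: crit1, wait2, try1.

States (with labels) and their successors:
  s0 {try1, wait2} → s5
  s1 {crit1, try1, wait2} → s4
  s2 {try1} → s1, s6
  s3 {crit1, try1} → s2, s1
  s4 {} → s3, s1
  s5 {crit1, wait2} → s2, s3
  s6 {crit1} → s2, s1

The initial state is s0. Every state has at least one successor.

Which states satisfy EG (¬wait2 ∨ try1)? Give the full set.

States satisfying ¬wait2 ∨ try1: {s0, s1, s2, s3, s4, s6}.
States satisfying EG (¬wait2 ∨ try1): {s1, s2, s3, s4, s6}.

{s1, s2, s3, s4, s6}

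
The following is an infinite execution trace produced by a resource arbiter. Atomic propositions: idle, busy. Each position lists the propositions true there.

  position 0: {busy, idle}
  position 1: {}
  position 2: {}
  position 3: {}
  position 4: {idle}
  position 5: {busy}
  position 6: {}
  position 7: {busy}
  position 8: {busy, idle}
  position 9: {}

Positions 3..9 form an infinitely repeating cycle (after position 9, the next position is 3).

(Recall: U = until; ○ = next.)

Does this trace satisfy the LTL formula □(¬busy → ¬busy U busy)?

¬busy → ¬busy U busy holds at every position 0..9, and those are all positions ever visited, so □(¬busy → ¬busy U busy) holds.
Positions where ¬busy holds: 1, 2, 3, 4, 6, 9.
Check ¬busy U busy at each: 1→ok, 2→ok, 3→ok, 4→ok, 6→ok, 9→ok.

Holds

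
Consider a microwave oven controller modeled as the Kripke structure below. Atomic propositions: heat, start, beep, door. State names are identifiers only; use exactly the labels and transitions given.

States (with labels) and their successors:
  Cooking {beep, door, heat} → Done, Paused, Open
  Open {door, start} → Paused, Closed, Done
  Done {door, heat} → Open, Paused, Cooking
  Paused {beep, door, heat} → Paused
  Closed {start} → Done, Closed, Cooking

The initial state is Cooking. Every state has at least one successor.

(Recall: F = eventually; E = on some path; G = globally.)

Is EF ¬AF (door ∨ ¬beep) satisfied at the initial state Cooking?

Does not hold

States satisfying ¬AF (door ∨ ¬beep): ∅.
States satisfying EF ¬AF (door ∨ ¬beep): ∅.
No suitable path/successor from Cooking witnesses the formula.
Cooking ∉ Sat(EF ¬AF (door ∨ ¬beep)).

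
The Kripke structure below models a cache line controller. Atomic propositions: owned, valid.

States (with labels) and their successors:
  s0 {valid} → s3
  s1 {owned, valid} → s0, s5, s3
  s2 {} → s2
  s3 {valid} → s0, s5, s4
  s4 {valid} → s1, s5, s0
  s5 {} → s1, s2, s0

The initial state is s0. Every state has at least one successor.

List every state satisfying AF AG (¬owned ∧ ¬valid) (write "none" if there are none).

States satisfying AG (¬owned ∧ ¬valid): {s2}.
States satisfying AF AG (¬owned ∧ ¬valid): {s2}.

{s2}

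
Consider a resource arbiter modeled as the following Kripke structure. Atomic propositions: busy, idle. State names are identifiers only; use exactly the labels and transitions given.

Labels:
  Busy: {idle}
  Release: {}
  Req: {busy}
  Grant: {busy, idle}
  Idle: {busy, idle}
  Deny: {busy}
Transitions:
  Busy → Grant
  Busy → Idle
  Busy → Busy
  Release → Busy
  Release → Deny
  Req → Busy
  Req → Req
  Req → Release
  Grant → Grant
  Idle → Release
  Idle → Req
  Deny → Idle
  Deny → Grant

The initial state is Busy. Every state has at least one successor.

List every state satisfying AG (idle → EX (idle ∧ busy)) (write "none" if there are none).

{Grant}

States satisfying idle → EX (idle ∧ busy): {Busy, Release, Req, Grant, Deny}.
States satisfying AG (idle → EX (idle ∧ busy)): {Grant}.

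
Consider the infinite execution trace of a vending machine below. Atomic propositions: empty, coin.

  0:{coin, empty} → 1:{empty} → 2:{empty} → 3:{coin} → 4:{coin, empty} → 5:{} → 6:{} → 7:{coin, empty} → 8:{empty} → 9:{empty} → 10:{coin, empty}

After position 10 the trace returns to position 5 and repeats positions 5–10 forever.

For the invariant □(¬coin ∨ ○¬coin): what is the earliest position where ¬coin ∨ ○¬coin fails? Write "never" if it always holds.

3

Check ¬coin ∨ ○¬coin at each position in order: 0 ✓, 1 ✓, 2 ✓.
At position 3 the labels are {coin} and the next position 4 has {coin, empty}, so ¬coin ∨ ○¬coin is false there. This is the first violation.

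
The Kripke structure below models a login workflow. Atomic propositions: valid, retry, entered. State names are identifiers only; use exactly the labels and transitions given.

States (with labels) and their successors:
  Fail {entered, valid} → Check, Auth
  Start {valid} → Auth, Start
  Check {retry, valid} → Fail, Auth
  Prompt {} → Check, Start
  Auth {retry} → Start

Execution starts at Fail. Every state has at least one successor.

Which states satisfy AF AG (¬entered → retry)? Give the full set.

none

States satisfying AG (¬entered → retry): ∅.
States satisfying AF AG (¬entered → retry): ∅.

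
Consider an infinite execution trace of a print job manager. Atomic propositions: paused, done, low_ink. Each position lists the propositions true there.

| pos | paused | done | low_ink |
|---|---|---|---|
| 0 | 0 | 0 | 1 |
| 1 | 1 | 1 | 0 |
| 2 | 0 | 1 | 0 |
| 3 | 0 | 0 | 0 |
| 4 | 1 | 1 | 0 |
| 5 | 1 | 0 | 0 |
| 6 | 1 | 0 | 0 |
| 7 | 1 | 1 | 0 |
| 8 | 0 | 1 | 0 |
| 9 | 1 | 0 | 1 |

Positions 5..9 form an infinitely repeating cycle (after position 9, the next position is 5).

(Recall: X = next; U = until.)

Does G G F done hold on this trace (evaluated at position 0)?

Yes

G F done holds at every position 0..9, and those are all positions ever visited, so G G F done holds.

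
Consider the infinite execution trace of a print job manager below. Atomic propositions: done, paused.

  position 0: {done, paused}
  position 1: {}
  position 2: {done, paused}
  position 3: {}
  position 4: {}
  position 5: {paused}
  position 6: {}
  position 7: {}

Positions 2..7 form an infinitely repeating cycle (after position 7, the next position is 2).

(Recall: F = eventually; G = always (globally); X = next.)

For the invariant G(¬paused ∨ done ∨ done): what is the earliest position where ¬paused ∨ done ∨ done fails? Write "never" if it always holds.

5

Check ¬paused ∨ done ∨ done at each position in order: 0 ✓, 1 ✓, 2 ✓, 3 ✓, 4 ✓.
At position 5 the labels are {paused}, so ¬paused ∨ done ∨ done is false there. This is the first violation.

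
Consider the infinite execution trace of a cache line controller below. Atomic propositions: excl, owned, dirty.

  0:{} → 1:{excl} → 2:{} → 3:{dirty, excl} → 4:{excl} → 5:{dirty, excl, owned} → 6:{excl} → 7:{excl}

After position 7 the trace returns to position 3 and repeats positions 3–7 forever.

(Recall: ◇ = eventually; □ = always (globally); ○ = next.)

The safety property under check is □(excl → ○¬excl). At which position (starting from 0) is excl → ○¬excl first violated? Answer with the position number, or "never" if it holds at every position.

3

Check excl → ○¬excl at each position in order: 0 ✓, 1 ✓, 2 ✓.
At position 3 the labels are {dirty, excl} and the next position 4 has {excl}, so excl → ○¬excl is false there. This is the first violation.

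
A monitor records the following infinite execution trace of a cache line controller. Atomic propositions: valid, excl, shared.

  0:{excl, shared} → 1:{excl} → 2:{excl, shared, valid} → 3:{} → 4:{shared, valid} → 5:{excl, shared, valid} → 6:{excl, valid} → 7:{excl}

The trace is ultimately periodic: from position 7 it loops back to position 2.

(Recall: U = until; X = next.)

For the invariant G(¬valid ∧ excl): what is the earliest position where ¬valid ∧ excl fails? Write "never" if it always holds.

2

Check ¬valid ∧ excl at each position in order: 0 ✓, 1 ✓.
At position 2 the labels are {excl, shared, valid}, so ¬valid ∧ excl is false there. This is the first violation.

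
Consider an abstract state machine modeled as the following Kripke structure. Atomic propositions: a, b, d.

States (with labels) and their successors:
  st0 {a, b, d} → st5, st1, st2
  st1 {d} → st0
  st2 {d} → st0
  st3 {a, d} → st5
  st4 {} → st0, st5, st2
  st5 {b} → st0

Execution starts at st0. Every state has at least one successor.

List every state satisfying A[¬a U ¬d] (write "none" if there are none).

{st4, st5}

States satisfying ¬a: {st1, st2, st4, st5}.
States satisfying ¬d: {st4, st5}.
States satisfying A[¬a U ¬d]: {st4, st5}.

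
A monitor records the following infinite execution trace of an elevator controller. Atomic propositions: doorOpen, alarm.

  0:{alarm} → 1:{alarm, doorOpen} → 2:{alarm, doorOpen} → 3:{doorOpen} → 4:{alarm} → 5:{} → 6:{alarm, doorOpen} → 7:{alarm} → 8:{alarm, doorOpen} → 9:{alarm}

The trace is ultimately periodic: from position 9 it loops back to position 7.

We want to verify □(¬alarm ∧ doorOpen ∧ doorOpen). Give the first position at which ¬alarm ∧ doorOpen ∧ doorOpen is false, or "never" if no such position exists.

0

At position 0 the labels are {alarm}, so ¬alarm ∧ doorOpen ∧ doorOpen is false there. This is the first violation.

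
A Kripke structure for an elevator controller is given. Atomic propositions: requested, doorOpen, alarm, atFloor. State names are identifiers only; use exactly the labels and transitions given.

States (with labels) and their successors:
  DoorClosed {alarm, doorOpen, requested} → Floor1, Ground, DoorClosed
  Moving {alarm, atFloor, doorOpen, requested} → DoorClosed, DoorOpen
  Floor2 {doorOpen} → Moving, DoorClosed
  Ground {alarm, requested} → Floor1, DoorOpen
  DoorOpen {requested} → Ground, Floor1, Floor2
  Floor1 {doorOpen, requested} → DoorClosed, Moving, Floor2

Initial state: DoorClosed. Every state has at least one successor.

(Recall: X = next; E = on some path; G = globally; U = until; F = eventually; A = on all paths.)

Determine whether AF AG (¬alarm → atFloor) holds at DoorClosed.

Does not hold

States satisfying AG (¬alarm → atFloor): ∅.
States satisfying AF AG (¬alarm → atFloor): ∅.
There is a path from DoorClosed along which AG (¬alarm → atFloor) never holds.
DoorClosed ∉ Sat(AF AG (¬alarm → atFloor)).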